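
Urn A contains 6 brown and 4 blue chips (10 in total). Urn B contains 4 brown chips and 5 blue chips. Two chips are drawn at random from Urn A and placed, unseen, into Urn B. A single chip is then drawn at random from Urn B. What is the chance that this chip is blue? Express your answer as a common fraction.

Condition on how many of the transferred chips are blue (from Urn A: 4 blue of 10; then Urn B has 11 total).
  0 blue: C(4,0)C(6,2)/C(10,2) = 1/3; then P = 5/11
  1 blue: C(4,1)C(6,1)/C(10,2) = 8/15; then P = 6/11
  2 blue: C(4,2)C(6,0)/C(10,2) = 2/15; then P = 7/11
P(blue from Urn B) = 29/55 ≈ 0.5273.

29/55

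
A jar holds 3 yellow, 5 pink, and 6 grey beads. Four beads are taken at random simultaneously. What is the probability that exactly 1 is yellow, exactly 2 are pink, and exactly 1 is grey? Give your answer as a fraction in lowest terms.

Unordered draws without replacement: count favorable combinations over C(14,4).
Favorable = C(3,1) · C(5,2) · C(6,1) = 180; total = C(14,4) = 1001.
P = 180/1001 = 180/1001 ≈ 0.1798.

180/1001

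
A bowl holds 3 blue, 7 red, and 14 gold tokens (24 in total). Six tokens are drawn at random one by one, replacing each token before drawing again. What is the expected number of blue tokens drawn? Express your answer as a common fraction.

3/4

By linearity of expectation, E[X] = Σ P(draw i is blue); each independent draw has P(blue) = 3/24.
E[X] = 6 · 3/24 = 3/4 ≈ 0.7500.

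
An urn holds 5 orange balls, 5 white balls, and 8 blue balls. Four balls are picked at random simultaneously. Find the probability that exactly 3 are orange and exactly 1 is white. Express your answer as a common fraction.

5/306

Unordered draws without replacement: count favorable combinations over C(18,4).
Favorable = C(5,3) · C(5,1) · C(8,0) = 50; total = C(18,4) = 3060.
P = 50/3060 = 5/306 ≈ 0.0163.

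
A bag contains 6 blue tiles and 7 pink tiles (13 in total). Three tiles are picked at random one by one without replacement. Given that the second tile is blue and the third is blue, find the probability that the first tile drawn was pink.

7/11

P(first=pink and the second tile is blue and the third is blue) = (7/13)·(6/12)·(5/11) = 35/286.
P(E) = Σ over first color = 10/143 + 35/286 = 5/26.
By Bayes, P(first=pink | E) = 35/286 / 5/26 = 7/11 ≈ 0.6364.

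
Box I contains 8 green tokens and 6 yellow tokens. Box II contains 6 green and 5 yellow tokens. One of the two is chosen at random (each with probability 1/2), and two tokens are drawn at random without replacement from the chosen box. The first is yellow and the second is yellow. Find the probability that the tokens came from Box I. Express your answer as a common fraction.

P(E | Box I) = 15/91; P(E | Box II) = 2/11.
P(E) = 1/2·15/91 + 1/2·2/11 = 347/2002.
By Bayes' rule, P(Box I | E) = 15/182 / 347/2002 = 165/347 ≈ 0.4755.

165/347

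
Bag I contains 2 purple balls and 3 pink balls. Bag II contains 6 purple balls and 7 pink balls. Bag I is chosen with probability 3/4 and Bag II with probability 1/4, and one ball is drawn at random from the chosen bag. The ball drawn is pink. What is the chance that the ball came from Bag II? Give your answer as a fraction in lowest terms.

P(pink | Bag I) = 3/5; P(pink | Bag II) = 7/13.
P(pink) = 3/4·3/5 + 1/4·7/13 = 38/65.
By Bayes' rule, P(Bag II | pink) = 7/52 / 38/65 = 35/152 ≈ 0.2303.

35/152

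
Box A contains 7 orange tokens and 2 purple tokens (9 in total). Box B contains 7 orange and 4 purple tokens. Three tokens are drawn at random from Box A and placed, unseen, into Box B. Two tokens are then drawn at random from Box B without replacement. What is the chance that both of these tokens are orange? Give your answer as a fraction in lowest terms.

67/156

Condition on how many of the transferred tokens are orange (from Box A: 7 orange of 9; then Box B has 14 total).
  1 orange: C(7,1)C(2,2)/C(9,3) = 1/12; then P = C(8,2)/C(14,2) = 4/13
  2 orange: C(7,2)C(2,1)/C(9,3) = 1/2; then P = C(9,2)/C(14,2) = 36/91
  3 orange: C(7,3)C(2,0)/C(9,3) = 5/12; then P = C(10,2)/C(14,2) = 45/91
P(both orange) = 67/156 ≈ 0.4295.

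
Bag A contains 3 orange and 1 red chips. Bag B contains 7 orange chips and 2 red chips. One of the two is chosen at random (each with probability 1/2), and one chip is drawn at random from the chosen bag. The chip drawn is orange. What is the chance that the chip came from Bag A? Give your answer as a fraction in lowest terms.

P(orange | Bag A) = 3/4; P(orange | Bag B) = 7/9.
P(orange) = 1/2·3/4 + 1/2·7/9 = 55/72.
By Bayes' rule, P(Bag A | orange) = 3/8 / 55/72 = 27/55 ≈ 0.4909.

27/55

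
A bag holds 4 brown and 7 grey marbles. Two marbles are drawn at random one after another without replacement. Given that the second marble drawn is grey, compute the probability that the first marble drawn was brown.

P(first=brown and the second marble drawn is grey) = (4/11)·(7/10) = 14/55.
P(the second marble drawn is grey) = Σ over first color = 14/55 + 21/55 = 7/11.
By Bayes, P(first=brown | the second marble drawn is grey) = 14/55 / 7/11 = 2/5 ≈ 0.4000.

2/5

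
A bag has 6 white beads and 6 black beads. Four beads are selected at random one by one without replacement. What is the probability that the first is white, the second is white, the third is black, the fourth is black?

5/66

Multiply the conditional probability of each draw in order, without replacement, so each draw removes one from its color and from the total.
P = (6/12) · (5/11) · (6/10) · (5/9) = 5/66 ≈ 0.0758.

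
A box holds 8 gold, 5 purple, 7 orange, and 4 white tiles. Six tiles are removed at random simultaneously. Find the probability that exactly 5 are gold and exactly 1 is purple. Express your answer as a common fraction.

Unordered draws without replacement: count favorable combinations over C(24,6).
Favorable = C(8,5) · C(5,1) · C(7,0) · C(4,0) = 280; total = C(24,6) = 134596.
P = 280/134596 = 10/4807 ≈ 0.0021.

10/4807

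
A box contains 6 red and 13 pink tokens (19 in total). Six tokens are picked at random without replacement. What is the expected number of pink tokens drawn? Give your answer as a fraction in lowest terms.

78/19

By linearity of expectation, E[X] = Σ P(draw i is pink); by symmetry each draw (even without replacement) has P(pink) = 13/19.
E[X] = 6 · 13/19 = 78/19 ≈ 4.1053.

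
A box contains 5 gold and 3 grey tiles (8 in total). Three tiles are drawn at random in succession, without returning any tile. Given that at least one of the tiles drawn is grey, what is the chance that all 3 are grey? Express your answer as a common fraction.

1/46

P(all 3 grey) = C(3,3)/C(8,3) = 1/56; P(at least one grey) = 1 − C(5,3)/C(8,3) = 23/28.
Since 'all 3 grey' ⊆ 'at least one grey', P(all 3 | at least one) = 1/56 / 23/28 = 1/46 ≈ 0.0217.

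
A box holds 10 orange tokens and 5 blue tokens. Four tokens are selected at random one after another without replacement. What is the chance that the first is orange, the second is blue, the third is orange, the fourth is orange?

10/91

Multiply the conditional probability of each draw in order, without replacement, so each draw removes one from its color and from the total.
P = (10/15) · (5/14) · (9/13) · (8/12) = 10/91 ≈ 0.1099.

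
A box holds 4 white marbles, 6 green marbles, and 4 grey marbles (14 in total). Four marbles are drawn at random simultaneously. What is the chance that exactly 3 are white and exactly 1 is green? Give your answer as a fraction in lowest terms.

24/1001

Unordered draws without replacement: count favorable combinations over C(14,4).
Favorable = C(4,3) · C(6,1) · C(4,0) = 24; total = C(14,4) = 1001.
P = 24/1001 = 24/1001 ≈ 0.0240.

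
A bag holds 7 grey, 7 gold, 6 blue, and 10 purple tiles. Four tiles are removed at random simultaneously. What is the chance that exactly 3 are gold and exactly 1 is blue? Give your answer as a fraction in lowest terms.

Unordered draws without replacement: count favorable combinations over C(30,4).
Favorable = C(7,0) · C(7,3) · C(6,1) · C(10,0) = 210; total = C(30,4) = 27405.
P = 210/27405 = 2/261 ≈ 0.0077.

2/261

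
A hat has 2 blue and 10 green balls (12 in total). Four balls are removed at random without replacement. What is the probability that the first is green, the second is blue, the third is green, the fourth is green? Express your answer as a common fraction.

Multiply the conditional probability of each draw in order, without replacement, so each draw removes one from its color and from the total.
P = (10/12) · (2/11) · (9/10) · (8/9) = 4/33 ≈ 0.1212.

4/33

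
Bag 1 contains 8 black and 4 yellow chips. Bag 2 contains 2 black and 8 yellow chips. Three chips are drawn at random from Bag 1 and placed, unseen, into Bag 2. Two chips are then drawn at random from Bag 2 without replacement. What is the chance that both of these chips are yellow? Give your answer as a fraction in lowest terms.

Condition on how many of the transferred chips are yellow (from Bag 1: 4 yellow of 12; then Bag 2 has 13 total).
  0 yellow: C(4,0)C(8,3)/C(12,3) = 14/55; then P = C(8,2)/C(13,2) = 14/39
  1 yellow: C(4,1)C(8,2)/C(12,3) = 28/55; then P = C(9,2)/C(13,2) = 6/13
  2 yellow: C(4,2)C(8,1)/C(12,3) = 12/55; then P = C(10,2)/C(13,2) = 15/26
  3 yellow: C(4,3)C(8,0)/C(12,3) = 1/55; then P = C(11,2)/C(13,2) = 55/78
P(both yellow) = 133/286 ≈ 0.4650.

133/286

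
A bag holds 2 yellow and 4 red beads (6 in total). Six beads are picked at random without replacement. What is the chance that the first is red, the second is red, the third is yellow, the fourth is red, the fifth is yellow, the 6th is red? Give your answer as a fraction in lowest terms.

1/15

Multiply the conditional probability of each draw in order, without replacement, so each draw removes one from its color and from the total.
P = (4/6) · (3/5) · (2/4) · (2/3) · (1/2) · (1/1) = 1/15 ≈ 0.0667.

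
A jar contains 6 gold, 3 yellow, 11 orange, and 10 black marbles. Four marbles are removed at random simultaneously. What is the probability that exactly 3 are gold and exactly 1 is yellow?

Unordered draws without replacement: count favorable combinations over C(30,4).
Favorable = C(6,3) · C(3,1) · C(11,0) · C(10,0) = 60; total = C(30,4) = 27405.
P = 60/27405 = 4/1827 ≈ 0.0022.

4/1827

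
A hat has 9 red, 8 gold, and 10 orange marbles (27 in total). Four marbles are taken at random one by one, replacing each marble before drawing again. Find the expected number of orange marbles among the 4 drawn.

By linearity of expectation, E[X] = Σ P(draw i is orange); each independent draw has P(orange) = 10/27.
E[X] = 4 · 10/27 = 40/27 ≈ 1.4815.

40/27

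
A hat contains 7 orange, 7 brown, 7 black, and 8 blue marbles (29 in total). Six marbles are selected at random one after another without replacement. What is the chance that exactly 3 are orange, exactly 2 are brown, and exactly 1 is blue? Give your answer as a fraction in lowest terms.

14/1131

Unordered draws without replacement: count favorable combinations over C(29,6).
Favorable = C(7,3) · C(7,2) · C(7,0) · C(8,1) = 5880; total = C(29,6) = 475020.
P = 5880/475020 = 14/1131 ≈ 0.0124.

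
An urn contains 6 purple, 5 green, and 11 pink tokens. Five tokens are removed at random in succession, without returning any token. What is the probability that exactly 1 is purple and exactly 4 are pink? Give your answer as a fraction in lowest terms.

Unordered draws without replacement: count favorable combinations over C(22,5).
Favorable = C(6,1) · C(5,0) · C(11,4) = 1980; total = C(22,5) = 26334.
P = 1980/26334 = 10/133 ≈ 0.0752.

10/133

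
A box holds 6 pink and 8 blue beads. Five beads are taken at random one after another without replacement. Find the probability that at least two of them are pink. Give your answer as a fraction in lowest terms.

109/143

Sum the hypergeometric tail for j = 2,…,5 pink beads.
Favorable = C(6,2)·C(8,3) + C(6,3)·C(8,2) + C(6,4)·C(8,1) + C(6,5)·C(8,0) = 1526; total = C(14,5) = 2002.
P = 1526/2002 = 109/143 ≈ 0.7622.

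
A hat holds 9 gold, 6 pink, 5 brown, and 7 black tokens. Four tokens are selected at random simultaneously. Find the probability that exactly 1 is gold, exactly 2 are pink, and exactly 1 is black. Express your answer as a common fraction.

Unordered draws without replacement: count favorable combinations over C(27,4).
Favorable = C(9,1) · C(6,2) · C(5,0) · C(7,1) = 945; total = C(27,4) = 17550.
P = 945/17550 = 7/130 ≈ 0.0538.

7/130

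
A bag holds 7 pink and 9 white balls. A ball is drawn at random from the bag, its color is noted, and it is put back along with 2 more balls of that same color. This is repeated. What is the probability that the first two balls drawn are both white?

11/32

After a white draw the bag holds 11 white out of 18.
P = (9/16)·(11/18) = 11/32 ≈ 0.3438.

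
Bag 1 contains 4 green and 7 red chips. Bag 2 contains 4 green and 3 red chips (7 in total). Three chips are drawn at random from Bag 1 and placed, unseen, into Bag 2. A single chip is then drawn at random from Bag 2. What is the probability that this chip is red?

Condition on how many of the transferred chips are red (from Bag 1: 7 red of 11; then Bag 2 has 10 total).
  0 red: C(7,0)C(4,3)/C(11,3) = 4/165; then P = 3/10
  1 red: C(7,1)C(4,2)/C(11,3) = 14/55; then P = 4/10
  2 red: C(7,2)C(4,1)/C(11,3) = 28/55; then P = 5/10
  3 red: C(7,3)C(4,0)/C(11,3) = 7/33; then P = 6/10
P(red from Bag 2) = 27/55 ≈ 0.4909.

27/55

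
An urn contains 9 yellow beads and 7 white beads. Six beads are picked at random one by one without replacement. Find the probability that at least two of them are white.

Sum the hypergeometric tail for j = 2,…,6 white beads.
Favorable = C(7,2)·C(9,4) + C(7,3)·C(9,3) + C(7,4)·C(9,2) + C(7,5)·C(9,1) + C(7,6)·C(9,0) = 7042; total = C(16,6) = 8008.
P = 7042/8008 = 503/572 ≈ 0.8794.

503/572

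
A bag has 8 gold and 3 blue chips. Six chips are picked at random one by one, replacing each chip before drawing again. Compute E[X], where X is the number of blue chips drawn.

By linearity of expectation, E[X] = Σ P(draw i is blue); each independent draw has P(blue) = 3/11.
E[X] = 6 · 3/11 = 18/11 ≈ 1.6364.

18/11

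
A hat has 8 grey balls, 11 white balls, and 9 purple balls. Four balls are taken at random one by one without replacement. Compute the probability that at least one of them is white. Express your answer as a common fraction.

517/585

Use the complement: P(at least one white) = 1 − P(no white).
P(none) = C(17,4)/C(28,4) = 2380/20475.
So P = 1 − 2380/20475 = 517/585 ≈ 0.8838.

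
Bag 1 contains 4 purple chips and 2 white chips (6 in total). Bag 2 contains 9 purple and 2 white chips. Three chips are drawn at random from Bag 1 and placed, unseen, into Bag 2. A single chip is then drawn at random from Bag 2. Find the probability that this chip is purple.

Condition on how many of the transferred chips are purple (from Bag 1: 4 purple of 6; then Bag 2 has 14 total).
  1 purple: C(4,1)C(2,2)/C(6,3) = 1/5; then P = 10/14
  2 purple: C(4,2)C(2,1)/C(6,3) = 3/5; then P = 11/14
  3 purple: C(4,3)C(2,0)/C(6,3) = 1/5; then P = 12/14
P(purple from Bag 2) = 11/14 ≈ 0.7857.

11/14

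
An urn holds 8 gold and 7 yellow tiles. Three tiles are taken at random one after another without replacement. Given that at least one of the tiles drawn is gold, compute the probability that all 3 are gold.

P(all 3 gold) = C(8,3)/C(15,3) = 8/65; P(at least one gold) = 1 − C(7,3)/C(15,3) = 12/13.
Since 'all 3 gold' ⊆ 'at least one gold', P(all 3 | at least one) = 8/65 / 12/13 = 2/15 ≈ 0.1333.

2/15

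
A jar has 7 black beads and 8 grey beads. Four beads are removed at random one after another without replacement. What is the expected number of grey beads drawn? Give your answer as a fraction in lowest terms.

32/15

By linearity of expectation, E[X] = Σ P(draw i is grey); by symmetry each draw (even without replacement) has P(grey) = 8/15.
E[X] = 4 · 8/15 = 32/15 ≈ 2.1333.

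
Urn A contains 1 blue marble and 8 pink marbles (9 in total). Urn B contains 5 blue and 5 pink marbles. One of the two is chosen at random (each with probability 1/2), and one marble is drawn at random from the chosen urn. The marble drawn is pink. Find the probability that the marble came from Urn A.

16/25

P(pink | Urn A) = 8/9; P(pink | Urn B) = 1/2.
P(pink) = 1/2·8/9 + 1/2·1/2 = 25/36.
By Bayes' rule, P(Urn A | pink) = 4/9 / 25/36 = 16/25 ≈ 0.6400.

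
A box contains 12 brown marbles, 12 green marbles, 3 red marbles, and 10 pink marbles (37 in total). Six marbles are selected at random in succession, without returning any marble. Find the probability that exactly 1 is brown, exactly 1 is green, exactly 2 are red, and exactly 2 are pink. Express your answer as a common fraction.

405/48433

Unordered draws without replacement: count favorable combinations over C(37,6).
Favorable = C(12,1) · C(12,1) · C(3,2) · C(10,2) = 19440; total = C(37,6) = 2324784.
P = 19440/2324784 = 405/48433 ≈ 0.0084.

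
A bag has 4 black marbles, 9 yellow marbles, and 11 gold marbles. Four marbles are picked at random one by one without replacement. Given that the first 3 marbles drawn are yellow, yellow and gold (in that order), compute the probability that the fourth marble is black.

4/21

After removing 2 yellow, 1 gold, the bag has 4 black out of 21 remaining.
P(fourth is black | given) = 4/21 ≈ 0.1905.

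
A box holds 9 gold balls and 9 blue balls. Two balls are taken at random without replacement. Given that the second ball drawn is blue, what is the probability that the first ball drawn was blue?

P(first=blue and the second ball drawn is blue) = (9/18)·(8/17) = 4/17.
P(the second ball drawn is blue) = Σ over first color = 9/34 + 4/17 = 1/2.
By Bayes, P(first=blue | the second ball drawn is blue) = 4/17 / 1/2 = 8/17 ≈ 0.4706.

8/17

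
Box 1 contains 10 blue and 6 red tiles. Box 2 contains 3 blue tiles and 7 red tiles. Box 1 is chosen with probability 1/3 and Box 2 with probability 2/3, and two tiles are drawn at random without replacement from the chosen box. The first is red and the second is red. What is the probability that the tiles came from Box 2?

112/127

P(E | Box 1) = 1/8; P(E | Box 2) = 7/15.
P(E) = 1/3·1/8 + 2/3·7/15 = 127/360.
By Bayes' rule, P(Box 2 | E) = 14/45 / 127/360 = 112/127 ≈ 0.8819.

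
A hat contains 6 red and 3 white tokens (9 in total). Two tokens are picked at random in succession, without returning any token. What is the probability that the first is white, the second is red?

Multiply the conditional probability of each draw in order, without replacement, so each draw removes one from its color and from the total.
P = (3/9) · (6/8) = 1/4 ≈ 0.2500.

1/4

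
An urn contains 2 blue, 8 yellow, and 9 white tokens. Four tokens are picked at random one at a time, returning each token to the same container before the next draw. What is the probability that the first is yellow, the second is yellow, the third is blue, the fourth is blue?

Multiply the conditional probability of each draw in order, with replacement (the composition resets each draw).
P = (8/19) · (8/19) · (2/19) · (2/19) = 256/130321 ≈ 0.0020.

256/130321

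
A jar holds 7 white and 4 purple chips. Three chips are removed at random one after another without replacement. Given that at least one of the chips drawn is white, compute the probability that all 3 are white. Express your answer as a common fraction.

P(all 3 white) = C(7,3)/C(11,3) = 7/33; P(at least one white) = 1 − C(4,3)/C(11,3) = 161/165.
Since 'all 3 white' ⊆ 'at least one white', P(all 3 | at least one) = 7/33 / 161/165 = 5/23 ≈ 0.2174.

5/23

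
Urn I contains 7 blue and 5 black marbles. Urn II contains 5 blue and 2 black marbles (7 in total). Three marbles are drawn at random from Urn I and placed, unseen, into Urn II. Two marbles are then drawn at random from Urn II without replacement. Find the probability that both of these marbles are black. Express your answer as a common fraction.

29/330

Condition on how many of the transferred marbles are black (from Urn I: 5 black of 12; then Urn II has 10 total).
  0 black: C(5,0)C(7,3)/C(12,3) = 7/44; then P = C(2,2)/C(10,2) = 1/45
  1 black: C(5,1)C(7,2)/C(12,3) = 21/44; then P = C(3,2)/C(10,2) = 1/15
  2 black: C(5,2)C(7,1)/C(12,3) = 7/22; then P = C(4,2)/C(10,2) = 2/15
  3 black: C(5,3)C(7,0)/C(12,3) = 1/22; then P = C(5,2)/C(10,2) = 2/9
P(both black) = 29/330 ≈ 0.0879.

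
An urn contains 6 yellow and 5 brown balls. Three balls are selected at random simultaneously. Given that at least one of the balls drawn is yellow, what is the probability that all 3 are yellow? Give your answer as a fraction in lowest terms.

P(all 3 yellow) = C(6,3)/C(11,3) = 4/33; P(at least one yellow) = 1 − C(5,3)/C(11,3) = 31/33.
Since 'all 3 yellow' ⊆ 'at least one yellow', P(all 3 | at least one) = 4/33 / 31/33 = 4/31 ≈ 0.1290.

4/31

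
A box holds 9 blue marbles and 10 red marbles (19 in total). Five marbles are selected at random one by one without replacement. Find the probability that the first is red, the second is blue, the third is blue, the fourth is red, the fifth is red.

Multiply the conditional probability of each draw in order, without replacement, so each draw removes one from its color and from the total.
P = (10/19) · (9/18) · (8/17) · (9/16) · (8/15) = 12/323 ≈ 0.0372.

12/323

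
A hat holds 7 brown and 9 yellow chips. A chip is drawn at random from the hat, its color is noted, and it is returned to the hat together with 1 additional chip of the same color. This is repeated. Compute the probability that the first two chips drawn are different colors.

Either yellow then brown, or brown then yellow; after the first draw the total is 17.
P = (9/16)·(7/17) + (7/16)·(9/17) = 63/136 ≈ 0.4632.

63/136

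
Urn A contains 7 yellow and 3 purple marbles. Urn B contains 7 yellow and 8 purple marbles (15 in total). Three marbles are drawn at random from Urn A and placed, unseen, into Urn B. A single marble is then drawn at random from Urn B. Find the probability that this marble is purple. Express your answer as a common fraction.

Condition on how many of the transferred marbles are purple (from Urn A: 3 purple of 10; then Urn B has 18 total).
  0 purple: C(3,0)C(7,3)/C(10,3) = 7/24; then P = 8/18
  1 purple: C(3,1)C(7,2)/C(10,3) = 21/40; then P = 9/18
  2 purple: C(3,2)C(7,1)/C(10,3) = 7/40; then P = 10/18
  3 purple: C(3,3)C(7,0)/C(10,3) = 1/120; then P = 11/18
P(purple from Urn B) = 89/180 ≈ 0.4944.

89/180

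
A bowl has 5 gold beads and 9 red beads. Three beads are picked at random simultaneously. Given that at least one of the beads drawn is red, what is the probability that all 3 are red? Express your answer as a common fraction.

P(all 3 red) = C(9,3)/C(14,3) = 3/13; P(at least one red) = 1 − C(5,3)/C(14,3) = 177/182.
Since 'all 3 red' ⊆ 'at least one red', P(all 3 | at least one) = 3/13 / 177/182 = 14/59 ≈ 0.2373.

14/59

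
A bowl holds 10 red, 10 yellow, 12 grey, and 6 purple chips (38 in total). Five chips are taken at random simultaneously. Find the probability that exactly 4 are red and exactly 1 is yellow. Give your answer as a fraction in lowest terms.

50/11951

Unordered draws without replacement: count favorable combinations over C(38,5).
Favorable = C(10,4) · C(10,1) · C(12,0) · C(6,0) = 2100; total = C(38,5) = 501942.
P = 2100/501942 = 50/11951 ≈ 0.0042.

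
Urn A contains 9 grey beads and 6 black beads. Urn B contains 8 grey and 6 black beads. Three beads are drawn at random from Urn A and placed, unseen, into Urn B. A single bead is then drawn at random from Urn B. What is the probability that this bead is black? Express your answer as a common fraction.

36/85

Condition on how many of the transferred beads are black (from Urn A: 6 black of 15; then Urn B has 17 total).
  0 black: C(6,0)C(9,3)/C(15,3) = 12/65; then P = 6/17
  1 black: C(6,1)C(9,2)/C(15,3) = 216/455; then P = 7/17
  2 black: C(6,2)C(9,1)/C(15,3) = 27/91; then P = 8/17
  3 black: C(6,3)C(9,0)/C(15,3) = 4/91; then P = 9/17
P(black from Urn B) = 36/85 ≈ 0.4235.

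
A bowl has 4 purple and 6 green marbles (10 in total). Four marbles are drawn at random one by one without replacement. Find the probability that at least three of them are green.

19/42

Sum the hypergeometric tail for j = 3,…,4 green marbles.
Favorable = C(6,3)·C(4,1) + C(6,4)·C(4,0) = 95; total = C(10,4) = 210.
P = 95/210 = 19/42 ≈ 0.4524.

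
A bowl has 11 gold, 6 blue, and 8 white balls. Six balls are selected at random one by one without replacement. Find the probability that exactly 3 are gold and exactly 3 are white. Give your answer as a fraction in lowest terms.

6/115

Unordered draws without replacement: count favorable combinations over C(25,6).
Favorable = C(11,3) · C(6,0) · C(8,3) = 9240; total = C(25,6) = 177100.
P = 9240/177100 = 6/115 ≈ 0.0522.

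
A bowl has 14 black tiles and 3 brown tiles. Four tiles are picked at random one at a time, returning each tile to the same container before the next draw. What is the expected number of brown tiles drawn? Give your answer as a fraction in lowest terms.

12/17

By linearity of expectation, E[X] = Σ P(draw i is brown); each independent draw has P(brown) = 3/17.
E[X] = 4 · 3/17 = 12/17 ≈ 0.7059.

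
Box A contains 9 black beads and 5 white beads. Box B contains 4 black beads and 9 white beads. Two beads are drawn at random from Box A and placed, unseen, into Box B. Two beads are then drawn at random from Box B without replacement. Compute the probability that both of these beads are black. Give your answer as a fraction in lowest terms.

Condition on how many of the transferred beads are black (from Box A: 9 black of 14; then Box B has 15 total).
  0 black: C(9,0)C(5,2)/C(14,2) = 10/91; then P = C(4,2)/C(15,2) = 2/35
  1 black: C(9,1)C(5,1)/C(14,2) = 45/91; then P = C(5,2)/C(15,2) = 2/21
  2 black: C(9,2)C(5,0)/C(14,2) = 36/91; then P = C(6,2)/C(15,2) = 1/7
P(both black) = 10/91 ≈ 0.1099.

10/91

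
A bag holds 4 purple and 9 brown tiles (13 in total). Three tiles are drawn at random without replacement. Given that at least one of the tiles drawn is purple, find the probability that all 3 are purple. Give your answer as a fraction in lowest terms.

P(all 3 purple) = C(4,3)/C(13,3) = 2/143; P(at least one purple) = 1 − C(9,3)/C(13,3) = 101/143.
Since 'all 3 purple' ⊆ 'at least one purple', P(all 3 | at least one) = 2/143 / 101/143 = 2/101 ≈ 0.0198.

2/101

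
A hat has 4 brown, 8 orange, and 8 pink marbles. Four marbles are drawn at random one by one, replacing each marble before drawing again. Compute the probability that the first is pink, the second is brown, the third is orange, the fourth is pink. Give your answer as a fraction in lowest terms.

Multiply the conditional probability of each draw in order, with replacement (the composition resets each draw).
P = (8/20) · (4/20) · (8/20) · (8/20) = 8/625 ≈ 0.0128.

8/625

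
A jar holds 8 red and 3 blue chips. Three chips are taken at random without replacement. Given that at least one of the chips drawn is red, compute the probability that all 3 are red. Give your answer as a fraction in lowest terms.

P(all 3 red) = C(8,3)/C(11,3) = 56/165; P(at least one red) = 1 − C(3,3)/C(11,3) = 164/165.
Since 'all 3 red' ⊆ 'at least one red', P(all 3 | at least one) = 56/165 / 164/165 = 14/41 ≈ 0.3415.

14/41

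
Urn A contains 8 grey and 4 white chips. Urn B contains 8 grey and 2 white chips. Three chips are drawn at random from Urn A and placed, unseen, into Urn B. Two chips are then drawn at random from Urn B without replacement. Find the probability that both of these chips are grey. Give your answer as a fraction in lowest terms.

Condition on how many of the transferred chips are grey (from Urn A: 8 grey of 12; then Urn B has 13 total).
  0 grey: C(8,0)C(4,3)/C(12,3) = 1/55; then P = C(8,2)/C(13,2) = 14/39
  1 grey: C(8,1)C(4,2)/C(12,3) = 12/55; then P = C(9,2)/C(13,2) = 6/13
  2 grey: C(8,2)C(4,1)/C(12,3) = 28/55; then P = C(10,2)/C(13,2) = 15/26
  3 grey: C(8,3)C(4,0)/C(12,3) = 14/55; then P = C(11,2)/C(13,2) = 55/78
P(both grey) = 83/143 ≈ 0.5804.

83/143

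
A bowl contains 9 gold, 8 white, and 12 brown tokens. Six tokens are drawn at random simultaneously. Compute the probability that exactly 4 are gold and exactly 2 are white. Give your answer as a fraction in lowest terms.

14/1885

Unordered draws without replacement: count favorable combinations over C(29,6).
Favorable = C(9,4) · C(8,2) · C(12,0) = 3528; total = C(29,6) = 475020.
P = 3528/475020 = 14/1885 ≈ 0.0074.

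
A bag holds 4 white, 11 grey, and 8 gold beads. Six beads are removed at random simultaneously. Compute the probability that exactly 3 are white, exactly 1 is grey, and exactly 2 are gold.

16/1311

Unordered draws without replacement: count favorable combinations over C(23,6).
Favorable = C(4,3) · C(11,1) · C(8,2) = 1232; total = C(23,6) = 100947.
P = 1232/100947 = 16/1311 ≈ 0.0122.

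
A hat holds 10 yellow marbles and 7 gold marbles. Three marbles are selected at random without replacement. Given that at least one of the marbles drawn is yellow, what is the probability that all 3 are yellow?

P(all 3 yellow) = C(10,3)/C(17,3) = 3/17; P(at least one yellow) = 1 − C(7,3)/C(17,3) = 129/136.
Since 'all 3 yellow' ⊆ 'at least one yellow', P(all 3 | at least one) = 3/17 / 129/136 = 8/43 ≈ 0.1860.

8/43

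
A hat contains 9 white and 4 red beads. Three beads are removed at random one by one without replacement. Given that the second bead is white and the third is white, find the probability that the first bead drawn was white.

P(first=white and the second bead is white and the third is white) = (9/13)·(8/12)·(7/11) = 42/143.
P(E) = Σ over first color = 42/143 + 24/143 = 6/13.
By Bayes, P(first=white | E) = 42/143 / 6/13 = 7/11 ≈ 0.6364.

7/11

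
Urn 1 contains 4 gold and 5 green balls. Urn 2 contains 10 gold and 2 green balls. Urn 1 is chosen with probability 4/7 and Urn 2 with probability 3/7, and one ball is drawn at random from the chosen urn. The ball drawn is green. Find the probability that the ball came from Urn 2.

9/49

P(green | Urn 1) = 5/9; P(green | Urn 2) = 1/6.
P(green) = 4/7·5/9 + 3/7·1/6 = 7/18.
By Bayes' rule, P(Urn 2 | green) = 1/14 / 7/18 = 9/49 ≈ 0.1837.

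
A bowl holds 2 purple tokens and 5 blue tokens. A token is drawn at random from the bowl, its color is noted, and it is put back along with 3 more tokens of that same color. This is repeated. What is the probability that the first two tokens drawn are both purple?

1/7

After a purple draw the bowl holds 5 purple out of 10.
P = (2/7)·(5/10) = 1/7 ≈ 0.1429.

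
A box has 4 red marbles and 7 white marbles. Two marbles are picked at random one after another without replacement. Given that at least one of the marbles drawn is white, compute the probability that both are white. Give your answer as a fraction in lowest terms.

3/7

P(both white) = C(7,2)/C(11,2) = 21/55; P(at least one white) = 1 − C(4,2)/C(11,2) = 49/55.
Since 'both white' ⊆ 'at least one white', P(both | at least one) = 21/55 / 49/55 = 3/7 ≈ 0.4286.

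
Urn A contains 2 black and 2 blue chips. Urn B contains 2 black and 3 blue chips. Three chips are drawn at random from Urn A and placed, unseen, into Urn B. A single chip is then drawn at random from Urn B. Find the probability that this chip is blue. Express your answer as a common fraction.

Condition on how many of the transferred chips are blue (from Urn A: 2 blue of 4; then Urn B has 8 total).
  1 blue: C(2,1)C(2,2)/C(4,3) = 1/2; then P = 4/8
  2 blue: C(2,2)C(2,1)/C(4,3) = 1/2; then P = 5/8
P(blue from Urn B) = 9/16 ≈ 0.5625.

9/16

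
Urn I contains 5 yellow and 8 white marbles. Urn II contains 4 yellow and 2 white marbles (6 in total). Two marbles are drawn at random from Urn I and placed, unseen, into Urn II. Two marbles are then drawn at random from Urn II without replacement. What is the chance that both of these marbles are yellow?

359/1092

Condition on how many of the transferred marbles are yellow (from Urn I: 5 yellow of 13; then Urn II has 8 total).
  0 yellow: C(5,0)C(8,2)/C(13,2) = 14/39; then P = C(4,2)/C(8,2) = 3/14
  1 yellow: C(5,1)C(8,1)/C(13,2) = 20/39; then P = C(5,2)/C(8,2) = 5/14
  2 yellow: C(5,2)C(8,0)/C(13,2) = 5/39; then P = C(6,2)/C(8,2) = 15/28
P(both yellow) = 359/1092 ≈ 0.3288.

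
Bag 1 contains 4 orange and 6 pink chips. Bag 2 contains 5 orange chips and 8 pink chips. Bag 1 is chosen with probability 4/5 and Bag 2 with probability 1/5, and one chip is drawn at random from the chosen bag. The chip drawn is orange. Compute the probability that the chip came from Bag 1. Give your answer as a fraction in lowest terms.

P(orange | Bag 1) = 2/5; P(orange | Bag 2) = 5/13.
P(orange) = 4/5·2/5 + 1/5·5/13 = 129/325.
By Bayes' rule, P(Bag 1 | orange) = 8/25 / 129/325 = 104/129 ≈ 0.8062.

104/129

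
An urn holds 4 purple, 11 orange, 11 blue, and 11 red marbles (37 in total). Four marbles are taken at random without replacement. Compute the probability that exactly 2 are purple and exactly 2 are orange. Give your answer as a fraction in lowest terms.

22/4403

Unordered draws without replacement: count favorable combinations over C(37,4).
Favorable = C(4,2) · C(11,2) · C(11,0) · C(11,0) = 330; total = C(37,4) = 66045.
P = 330/66045 = 22/4403 ≈ 0.0050.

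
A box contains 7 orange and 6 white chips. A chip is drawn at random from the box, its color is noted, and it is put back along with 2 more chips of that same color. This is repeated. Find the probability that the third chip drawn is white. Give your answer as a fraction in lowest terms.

Sum over the four possibilities for the first two draws (white/not-white each), tracking how the white count and total change by +2 per draw.
P(third is white) = 6/13 ≈ 0.4615. (In a Pólya urn every draw has the same marginal probability 6/13.)

6/13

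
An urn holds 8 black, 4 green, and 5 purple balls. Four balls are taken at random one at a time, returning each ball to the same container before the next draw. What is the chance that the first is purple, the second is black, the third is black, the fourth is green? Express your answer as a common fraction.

1280/83521

Multiply the conditional probability of each draw in order, with replacement (the composition resets each draw).
P = (5/17) · (8/17) · (8/17) · (4/17) = 1280/83521 ≈ 0.0153.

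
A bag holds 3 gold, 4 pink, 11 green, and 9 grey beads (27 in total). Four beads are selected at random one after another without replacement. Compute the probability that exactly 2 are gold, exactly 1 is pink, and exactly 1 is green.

22/2925

Unordered draws without replacement: count favorable combinations over C(27,4).
Favorable = C(3,2) · C(4,1) · C(11,1) · C(9,0) = 132; total = C(27,4) = 17550.
P = 132/17550 = 22/2925 ≈ 0.0075.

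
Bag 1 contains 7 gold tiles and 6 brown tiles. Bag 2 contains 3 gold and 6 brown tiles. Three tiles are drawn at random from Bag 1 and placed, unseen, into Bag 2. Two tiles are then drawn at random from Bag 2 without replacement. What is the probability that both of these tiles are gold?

Condition on how many of the transferred tiles are gold (from Bag 1: 7 gold of 13; then Bag 2 has 12 total).
  0 gold: C(7,0)C(6,3)/C(13,3) = 10/143; then P = C(3,2)/C(12,2) = 1/22
  1 gold: C(7,1)C(6,2)/C(13,3) = 105/286; then P = C(4,2)/C(12,2) = 1/11
  2 gold: C(7,2)C(6,1)/C(13,3) = 63/143; then P = C(5,2)/C(12,2) = 5/33
  3 gold: C(7,3)C(6,0)/C(13,3) = 35/286; then P = C(6,2)/C(12,2) = 5/22
P(both gold) = 75/572 ≈ 0.1311.

75/572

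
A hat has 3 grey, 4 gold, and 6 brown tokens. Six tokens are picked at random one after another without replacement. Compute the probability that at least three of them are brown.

529/858

Sum the hypergeometric tail for j = 3,…,6 brown tokens.
Favorable = C(6,3)·C(7,3) + C(6,4)·C(7,2) + C(6,5)·C(7,1) + C(6,6)·C(7,0) = 1058; total = C(13,6) = 1716.
P = 1058/1716 = 529/858 ≈ 0.6166.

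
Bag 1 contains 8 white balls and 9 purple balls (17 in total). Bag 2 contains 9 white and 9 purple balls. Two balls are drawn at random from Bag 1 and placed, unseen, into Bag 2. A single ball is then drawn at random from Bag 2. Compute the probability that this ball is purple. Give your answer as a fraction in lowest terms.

171/340

Condition on how many of the transferred balls are purple (from Bag 1: 9 purple of 17; then Bag 2 has 20 total).
  0 purple: C(9,0)C(8,2)/C(17,2) = 7/34; then P = 9/20
  1 purple: C(9,1)C(8,1)/C(17,2) = 9/17; then P = 10/20
  2 purple: C(9,2)C(8,0)/C(17,2) = 9/34; then P = 11/20
P(purple from Bag 2) = 171/340 ≈ 0.5029.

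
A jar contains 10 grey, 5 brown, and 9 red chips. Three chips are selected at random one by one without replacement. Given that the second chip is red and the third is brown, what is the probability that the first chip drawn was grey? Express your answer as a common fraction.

5/11

P(first=grey and the second chip is red and the third is brown) = (10/24)·(9/23)·(5/22) = 75/2024.
P(E) = Σ over first color = 75/2024 + 15/1012 + 15/506 = 15/184.
By Bayes, P(first=grey | E) = 75/2024 / 15/184 = 5/11 ≈ 0.4545.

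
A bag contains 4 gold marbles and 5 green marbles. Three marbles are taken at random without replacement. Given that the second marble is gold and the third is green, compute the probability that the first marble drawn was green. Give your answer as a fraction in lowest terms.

P(first=green and the second marble is gold and the third is green) = (5/9)·(4/8)·(4/7) = 10/63.
P(E) = Σ over first color = 5/42 + 10/63 = 5/18.
By Bayes, P(first=green | E) = 10/63 / 5/18 = 4/7 ≈ 0.5714.

4/7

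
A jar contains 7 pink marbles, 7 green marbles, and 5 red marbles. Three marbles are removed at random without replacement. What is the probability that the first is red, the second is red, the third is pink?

Multiply the conditional probability of each draw in order, without replacement, so each draw removes one from its color and from the total.
P = (5/19) · (4/18) · (7/17) = 70/2907 ≈ 0.0241.

70/2907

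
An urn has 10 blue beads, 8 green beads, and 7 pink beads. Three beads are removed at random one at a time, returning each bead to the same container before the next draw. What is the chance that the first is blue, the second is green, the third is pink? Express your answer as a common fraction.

112/3125

Multiply the conditional probability of each draw in order, with replacement (the composition resets each draw).
P = (10/25) · (8/25) · (7/25) = 112/3125 ≈ 0.0358.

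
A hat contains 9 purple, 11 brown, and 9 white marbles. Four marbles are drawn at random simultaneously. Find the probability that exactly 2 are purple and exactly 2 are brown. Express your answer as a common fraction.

Unordered draws without replacement: count favorable combinations over C(29,4).
Favorable = C(9,2) · C(11,2) · C(9,0) = 1980; total = C(29,4) = 23751.
P = 1980/23751 = 220/2639 ≈ 0.0834.

220/2639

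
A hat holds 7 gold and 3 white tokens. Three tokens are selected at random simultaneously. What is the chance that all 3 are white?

1/120

Unordered draws without replacement: count favorable combinations over C(10,3).
Favorable = C(7,0) · C(3,3) = 1; total = C(10,3) = 120.
P = 1/120 = 1/120 ≈ 0.0083.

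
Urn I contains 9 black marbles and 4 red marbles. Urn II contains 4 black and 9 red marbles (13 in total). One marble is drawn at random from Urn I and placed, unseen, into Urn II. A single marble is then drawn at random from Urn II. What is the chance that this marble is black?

Condition on how many of the transferred marbles are black (from Urn I: 9 black of 13; then Urn II has 14 total).
  0 black: C(9,0)C(4,1)/C(13,1) = 4/13; then P = 4/14
  1 black: C(9,1)C(4,0)/C(13,1) = 9/13; then P = 5/14
P(black from Urn II) = 61/182 ≈ 0.3352.

61/182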